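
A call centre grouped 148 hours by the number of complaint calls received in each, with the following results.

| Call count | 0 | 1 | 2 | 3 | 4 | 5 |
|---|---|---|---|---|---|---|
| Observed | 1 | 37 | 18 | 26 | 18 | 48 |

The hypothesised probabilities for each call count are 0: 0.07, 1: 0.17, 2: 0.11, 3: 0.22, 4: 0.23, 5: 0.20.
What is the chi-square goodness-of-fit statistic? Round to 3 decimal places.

Expected counts E_i = n·p_i: 148×0.07 = 10.36, 148×0.17 = 25.16, 148×0.11 = 16.28, 148×0.22 = 32.56, 148×0.23 = 34.04, 148×0.20 = 29.6.
cat         O        E   (O−E)²/E
0           1    10.36     8.4565
1          37    25.16     5.5718
2          18    16.28     0.1817
3          26    32.56     1.3217
4          18    34.04     7.5582
5          48     29.6    11.4378
Sum = 34.528

34.528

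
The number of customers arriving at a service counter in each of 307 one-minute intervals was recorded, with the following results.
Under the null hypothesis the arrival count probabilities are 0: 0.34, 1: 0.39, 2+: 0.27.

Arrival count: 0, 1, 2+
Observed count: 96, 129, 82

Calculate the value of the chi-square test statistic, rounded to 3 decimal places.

Expected counts E_i = n·p_i: 307×0.34 = 104.38, 307×0.39 = 119.73, 307×0.27 = 82.89.
0: (96 − 104.38)²/104.38 = 70.2244/104.38 = 0.6728
1: (129 − 119.73)²/119.73 = 85.9329/119.73 = 0.7177
2+: (82 − 82.89)²/82.89 = 0.7921/82.89 = 0.0096
Sum = 1.400

1.400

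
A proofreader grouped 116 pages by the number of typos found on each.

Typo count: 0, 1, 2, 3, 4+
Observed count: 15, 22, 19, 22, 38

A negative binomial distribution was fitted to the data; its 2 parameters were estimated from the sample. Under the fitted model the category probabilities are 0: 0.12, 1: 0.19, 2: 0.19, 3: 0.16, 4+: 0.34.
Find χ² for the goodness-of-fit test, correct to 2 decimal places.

1.19

Expected counts E_i = n·p_i: 116×0.12 = 13.92, 116×0.19 = 22.04, 116×0.19 = 22.04, 116×0.16 = 18.56, 116×0.34 = 39.44.
0: (15 − 13.92)²/13.92 = 1.1664/13.92 = 0.084
1: (22 − 22.04)²/22.04 = 0.0016/22.04 = 0.000
2: (19 − 22.04)²/22.04 = 9.2416/22.04 = 0.419
3: (22 − 18.56)²/18.56 = 11.8336/18.56 = 0.638
4+: (38 − 39.44)²/39.44 = 2.0736/39.44 = 0.053
Sum = 1.19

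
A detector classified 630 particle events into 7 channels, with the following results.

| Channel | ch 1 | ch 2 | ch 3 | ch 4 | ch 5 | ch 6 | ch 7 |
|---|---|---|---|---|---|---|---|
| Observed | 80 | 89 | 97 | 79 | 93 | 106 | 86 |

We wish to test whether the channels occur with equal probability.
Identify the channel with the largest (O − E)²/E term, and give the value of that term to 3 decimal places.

Expected count for each of the 7 categories: 630/7 = 90.
χ² = (80−90)²/90 + (89−90)²/90 + (97−90)²/90 + (79−90)²/90 + (93−90)²/90 + (106−90)²/90 + (86−90)²/90
   = 1.1111 + 0.0111 + 0.5444 + 1.3444 + 0.1000 + 2.8444 + 0.1778
The largest term is for ch 6: 2.844.

ch 6, 2.844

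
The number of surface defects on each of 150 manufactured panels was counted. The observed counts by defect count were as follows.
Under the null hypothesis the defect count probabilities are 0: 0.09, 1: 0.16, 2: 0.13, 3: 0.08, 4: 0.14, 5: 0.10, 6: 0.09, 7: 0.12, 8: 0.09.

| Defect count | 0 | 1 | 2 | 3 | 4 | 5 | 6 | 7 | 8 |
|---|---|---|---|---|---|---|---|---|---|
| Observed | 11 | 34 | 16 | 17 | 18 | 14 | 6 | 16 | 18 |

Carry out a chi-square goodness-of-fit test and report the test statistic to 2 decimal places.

Expected counts E_i = n·p_i: 150×0.09 = 13.5, 150×0.16 = 24, 150×0.13 = 19.5, 150×0.08 = 12, 150×0.14 = 21, 150×0.10 = 15, 150×0.09 = 13.5, 150×0.12 = 18, 150×0.09 = 13.5.
0: (11 − 13.5)²/13.5 = 6.25/13.5 = 0.463
1: (34 − 24)²/24 = 100/24 = 4.167
2: (16 − 19.5)²/19.5 = 12.25/19.5 = 0.628
3: (17 − 12)²/12 = 25/12 = 2.083
4: (18 − 21)²/21 = 9/21 = 0.429
5: (14 − 15)²/15 = 1/15 = 0.067
6: (6 − 13.5)²/13.5 = 56.25/13.5 = 4.167
7: (16 − 18)²/18 = 4/18 = 0.222
8: (18 − 13.5)²/13.5 = 20.25/13.5 = 1.500
Sum = 13.73

13.73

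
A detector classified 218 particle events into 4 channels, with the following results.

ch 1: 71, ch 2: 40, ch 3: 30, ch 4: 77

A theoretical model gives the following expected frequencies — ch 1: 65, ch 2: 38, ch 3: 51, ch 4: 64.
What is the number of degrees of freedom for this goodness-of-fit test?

There are k = 4 categories and no parameters were estimated from the data, so df = 4 − 1 = 3.

3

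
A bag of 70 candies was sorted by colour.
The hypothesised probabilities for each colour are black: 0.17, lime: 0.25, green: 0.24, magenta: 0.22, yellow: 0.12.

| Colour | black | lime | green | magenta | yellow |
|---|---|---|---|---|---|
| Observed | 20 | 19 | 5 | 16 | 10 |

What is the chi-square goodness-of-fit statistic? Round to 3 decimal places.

14.258

Expected counts E_i = n·p_i: 70×0.17 = 11.9, 70×0.25 = 17.5, 70×0.24 = 16.8, 70×0.22 = 15.4, 70×0.12 = 8.4.
χ² = (20−11.9)²/11.9 + (19−17.5)²/17.5 + (5−16.8)²/16.8 + (16−15.4)²/15.4 + (10−8.4)²/8.4
   = 5.5134 + 0.1286 + 8.2881 + 0.0234 + 0.3048
Sum = 14.258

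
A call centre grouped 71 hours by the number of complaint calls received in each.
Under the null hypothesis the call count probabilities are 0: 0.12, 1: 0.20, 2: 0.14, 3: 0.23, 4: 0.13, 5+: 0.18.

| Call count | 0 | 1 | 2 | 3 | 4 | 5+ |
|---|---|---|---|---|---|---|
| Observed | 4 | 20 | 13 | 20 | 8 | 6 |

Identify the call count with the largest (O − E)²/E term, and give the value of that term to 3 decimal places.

5+, 3.597

Expected counts E_i = n·p_i: 71×0.12 = 8.52, 71×0.20 = 14.2, 71×0.14 = 9.94, 71×0.23 = 16.33, 71×0.13 = 9.23, 71×0.18 = 12.78.
χ² = (4−8.52)²/8.52 + (20−14.2)²/14.2 + (13−9.94)²/9.94 + (20−16.33)²/16.33 + (8−9.23)²/9.23 + (6−12.78)²/12.78
   = 2.3979 + 2.3690 + 0.9420 + 0.8248 + 0.1639 + 3.5969
The largest term is for 5+: 3.597.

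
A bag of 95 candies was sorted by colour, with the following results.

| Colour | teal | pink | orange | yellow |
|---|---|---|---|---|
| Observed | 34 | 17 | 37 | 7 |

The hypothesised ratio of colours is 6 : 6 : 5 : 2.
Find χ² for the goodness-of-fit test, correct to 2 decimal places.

12.83

Ratio total = 19. Expected counts: 95×6/19 = 30, 95×6/19 = 30, 95×5/19 = 25, 95×2/19 = 10.
teal: (34 − 30)²/30 = 16/30 = 0.533
pink: (17 − 30)²/30 = 169/30 = 5.633
orange: (37 − 25)²/25 = 144/25 = 5.760
yellow: (7 − 10)²/10 = 9/10 = 0.900
Sum = 12.83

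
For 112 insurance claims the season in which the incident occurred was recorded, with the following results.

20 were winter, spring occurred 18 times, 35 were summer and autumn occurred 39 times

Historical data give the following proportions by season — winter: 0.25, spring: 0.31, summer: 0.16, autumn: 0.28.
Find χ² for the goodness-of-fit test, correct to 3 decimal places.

28.478

Expected counts E_i = n·p_i: 112×0.25 = 28, 112×0.31 = 34.72, 112×0.16 = 17.92, 112×0.28 = 31.36.
χ² = (20−28)²/28 + (18−34.72)²/34.72 + (35−17.92)²/17.92 + (39−31.36)²/31.36
   = 2.2857 + 8.0518 + 16.2794 + 1.8613
Sum = 28.478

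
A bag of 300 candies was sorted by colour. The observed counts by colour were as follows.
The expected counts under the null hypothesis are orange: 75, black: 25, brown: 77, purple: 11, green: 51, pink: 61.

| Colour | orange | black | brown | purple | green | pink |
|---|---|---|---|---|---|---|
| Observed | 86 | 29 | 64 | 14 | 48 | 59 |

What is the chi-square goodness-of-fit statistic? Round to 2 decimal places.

cat         O        E   (O−E)²/E
orange     86       75      1.613
black      29       25      0.640
brown      64       77      2.195
purple     14       11      0.818
green      48       51      0.176
pink       59       61      0.066
Sum = 5.51

5.51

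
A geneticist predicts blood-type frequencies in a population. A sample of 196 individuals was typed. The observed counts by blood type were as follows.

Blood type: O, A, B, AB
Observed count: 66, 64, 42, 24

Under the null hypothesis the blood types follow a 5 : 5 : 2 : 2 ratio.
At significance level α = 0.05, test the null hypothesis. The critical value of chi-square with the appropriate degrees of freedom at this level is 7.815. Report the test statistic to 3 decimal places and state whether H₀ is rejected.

Ratio total = 14. Expected counts: 196×5/14 = 70, 196×5/14 = 70, 196×2/14 = 28, 196×2/14 = 28.
O: (66 − 70)²/70 = 16/70 = 0.2286
A: (64 − 70)²/70 = 36/70 = 0.5143
B: (42 − 28)²/28 = 196/28 = 7.0000
AB: (24 − 28)²/28 = 16/28 = 0.5714
Sum = 8.314
df = 3. Since 8.314 > 7.815, we reject H₀.

8.314; reject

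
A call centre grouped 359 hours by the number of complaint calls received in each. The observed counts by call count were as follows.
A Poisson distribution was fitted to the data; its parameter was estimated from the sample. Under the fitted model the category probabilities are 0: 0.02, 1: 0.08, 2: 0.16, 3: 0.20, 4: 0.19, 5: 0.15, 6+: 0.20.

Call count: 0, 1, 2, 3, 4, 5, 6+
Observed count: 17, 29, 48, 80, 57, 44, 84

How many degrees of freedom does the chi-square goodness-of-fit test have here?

5

There are k = 7 categories and 1 parameter estimated from the data, so df = 7 − 1 − 1 = 5.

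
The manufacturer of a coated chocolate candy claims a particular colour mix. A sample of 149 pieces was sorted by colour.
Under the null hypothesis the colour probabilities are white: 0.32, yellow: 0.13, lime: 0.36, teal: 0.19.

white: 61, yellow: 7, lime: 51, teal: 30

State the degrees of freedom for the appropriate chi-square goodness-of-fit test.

There are k = 4 categories and no parameters were estimated from the data, so df = 4 − 1 = 3.

3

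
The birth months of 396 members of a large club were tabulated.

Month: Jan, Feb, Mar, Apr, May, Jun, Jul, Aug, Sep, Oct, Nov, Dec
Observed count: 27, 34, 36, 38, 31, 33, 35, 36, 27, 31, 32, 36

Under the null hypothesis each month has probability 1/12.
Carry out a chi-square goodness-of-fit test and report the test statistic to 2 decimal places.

Under H₀ each category has probability 1/12, so each expected count is 396/12 = 33.
χ² = (27−33)²/33 + (34−33)²/33 + (36−33)²/33 + (38−33)²/33 + (31−33)²/33 + (33−33)²/33 + (35−33)²/33 + (36−33)²/33 + (27−33)²/33 + (31−33)²/33 + (32−33)²/33 + (36−33)²/33
   = 1.091 + 0.030 + 0.273 + 0.758 + 0.121 + 0.000 + 0.121 + 0.273 + 1.091 + 0.121 + 0.030 + 0.273
Sum = 4.18

4.18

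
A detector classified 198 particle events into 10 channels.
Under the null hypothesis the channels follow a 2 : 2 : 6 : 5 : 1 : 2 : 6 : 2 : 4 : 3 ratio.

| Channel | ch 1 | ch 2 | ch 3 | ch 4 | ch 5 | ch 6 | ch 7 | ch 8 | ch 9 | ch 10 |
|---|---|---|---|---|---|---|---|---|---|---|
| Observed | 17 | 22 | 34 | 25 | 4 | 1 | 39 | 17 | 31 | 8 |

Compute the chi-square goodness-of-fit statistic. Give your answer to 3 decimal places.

32.042

Ratio total = 33. Expected counts: 198×2/33 = 12, 198×2/33 = 12, 198×6/33 = 36, 198×5/33 = 30, 198×1/33 = 6, 198×2/33 = 12, 198×6/33 = 36, 198×2/33 = 12, 198×4/33 = 24, 198×3/33 = 18.
cat         O        E   (O−E)²/E
ch 1       17       12     2.0833
ch 2       22       12     8.3333
ch 3       34       36     0.1111
ch 4       25       30     0.8333
ch 5        4        6     0.6667
ch 6        1       12    10.0833
ch 7       39       36     0.2500
ch 8       17       12     2.0833
ch 9       31       24     2.0417
ch 10       8       18     5.5556
Sum = 32.042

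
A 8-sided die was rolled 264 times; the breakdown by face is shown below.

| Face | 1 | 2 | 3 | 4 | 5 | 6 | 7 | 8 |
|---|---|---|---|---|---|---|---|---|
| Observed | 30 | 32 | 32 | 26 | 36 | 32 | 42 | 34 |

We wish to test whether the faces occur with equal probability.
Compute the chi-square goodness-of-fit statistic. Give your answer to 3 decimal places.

Under H₀ each category has probability 1/8, so each expected count is 264/8 = 33.
χ² = (30−33)²/33 + (32−33)²/33 + (32−33)²/33 + (26−33)²/33 + (36−33)²/33 + (32−33)²/33 + (42−33)²/33 + (34−33)²/33
   = 0.2727 + 0.0303 + 0.0303 + 1.4848 + 0.2727 + 0.0303 + 2.4545 + 0.0303
Sum = 4.606

4.606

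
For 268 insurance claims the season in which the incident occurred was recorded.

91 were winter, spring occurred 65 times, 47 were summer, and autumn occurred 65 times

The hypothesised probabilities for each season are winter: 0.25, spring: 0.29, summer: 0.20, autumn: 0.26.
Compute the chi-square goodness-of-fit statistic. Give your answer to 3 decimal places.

Expected counts E_i = n·p_i: 268×0.25 = 67, 268×0.29 = 77.72, 268×0.20 = 53.6, 268×0.26 = 69.68.
χ² = (91−67)²/67 + (65−77.72)²/77.72 + (47−53.6)²/53.6 + (65−69.68)²/69.68
   = 8.5970 + 2.0818 + 0.8127 + 0.3143
Sum = 11.806

11.806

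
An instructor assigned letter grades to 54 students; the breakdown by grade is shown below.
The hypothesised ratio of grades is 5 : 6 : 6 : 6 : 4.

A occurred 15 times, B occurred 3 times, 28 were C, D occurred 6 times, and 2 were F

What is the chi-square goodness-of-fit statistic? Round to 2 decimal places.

38.08

Ratio total = 27. Expected counts: 54×5/27 = 10, 54×6/27 = 12, 54×6/27 = 12, 54×6/27 = 12, 54×4/27 = 8.
A: (15 − 10)²/10 = 25/10 = 2.500
B: (3 − 12)²/12 = 81/12 = 6.750
C: (28 − 12)²/12 = 256/12 = 21.333
D: (6 − 12)²/12 = 36/12 = 3.000
F: (2 − 8)²/8 = 36/8 = 4.500
Sum = 38.08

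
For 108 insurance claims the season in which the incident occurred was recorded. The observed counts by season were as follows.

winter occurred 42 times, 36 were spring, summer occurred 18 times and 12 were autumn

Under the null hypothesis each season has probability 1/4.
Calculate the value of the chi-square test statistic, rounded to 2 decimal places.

Under H₀ each category has probability 1/4, so each expected count is 108/4 = 27.
winter: (42 − 27)²/27 = 225/27 = 8.333
spring: (36 − 27)²/27 = 81/27 = 3.000
summer: (18 − 27)²/27 = 81/27 = 3.000
autumn: (12 − 27)²/27 = 225/27 = 8.333
Sum = 22.67

22.67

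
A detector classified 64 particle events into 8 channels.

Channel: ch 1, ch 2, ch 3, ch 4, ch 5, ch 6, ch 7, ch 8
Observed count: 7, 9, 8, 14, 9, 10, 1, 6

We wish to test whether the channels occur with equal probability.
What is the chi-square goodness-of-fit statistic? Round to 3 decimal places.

Under H₀ each category has probability 1/8, so each expected count is 64/8 = 8.
ch 1: (7 − 8)²/8 = 1/8 = 0.1250
ch 2: (9 − 8)²/8 = 1/8 = 0.1250
ch 3: (8 − 8)²/8 = 0/8 = 0.0000
ch 4: (14 − 8)²/8 = 36/8 = 4.5000
ch 5: (9 − 8)²/8 = 1/8 = 0.1250
ch 6: (10 − 8)²/8 = 4/8 = 0.5000
ch 7: (1 − 8)²/8 = 49/8 = 6.1250
ch 8: (6 − 8)²/8 = 4/8 = 0.5000
Sum = 12.000

12.000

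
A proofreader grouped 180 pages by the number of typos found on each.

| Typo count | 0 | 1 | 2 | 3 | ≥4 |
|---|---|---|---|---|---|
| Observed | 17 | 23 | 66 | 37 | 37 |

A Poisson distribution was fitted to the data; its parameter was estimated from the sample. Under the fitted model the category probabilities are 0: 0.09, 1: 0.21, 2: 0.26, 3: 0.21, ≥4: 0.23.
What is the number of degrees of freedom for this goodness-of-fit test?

3

There are k = 5 categories and 1 parameter estimated from the data, so df = 5 − 1 − 1 = 3.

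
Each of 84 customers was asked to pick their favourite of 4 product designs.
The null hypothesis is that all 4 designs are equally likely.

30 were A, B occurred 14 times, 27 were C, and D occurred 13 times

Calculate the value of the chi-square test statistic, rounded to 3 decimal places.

10.952

Expected count for each of the 4 categories: 84/4 = 21.
χ² = (30−21)²/21 + (14−21)²/21 + (27−21)²/21 + (13−21)²/21
   = 3.8571 + 2.3333 + 1.7143 + 3.0476
Sum = 10.952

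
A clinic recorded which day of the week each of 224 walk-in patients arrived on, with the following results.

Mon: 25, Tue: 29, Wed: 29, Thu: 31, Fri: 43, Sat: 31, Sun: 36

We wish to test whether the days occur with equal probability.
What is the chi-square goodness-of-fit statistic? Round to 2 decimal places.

Under H₀ each category has probability 1/7, so each expected count is 224/7 = 32.
cat         O        E   (O−E)²/E
Mon        25       32      1.531
Tue        29       32      0.281
Wed        29       32      0.281
Thu        31       32      0.031
Fri        43       32      3.781
Sat        31       32      0.031
Sun        36       32      0.500
Sum = 6.44

6.44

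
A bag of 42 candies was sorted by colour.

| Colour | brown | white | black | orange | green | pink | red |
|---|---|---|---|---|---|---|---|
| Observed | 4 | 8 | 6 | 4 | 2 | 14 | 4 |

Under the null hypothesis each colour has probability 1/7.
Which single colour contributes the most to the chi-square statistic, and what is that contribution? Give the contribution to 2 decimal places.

Under H₀ each category has probability 1/7, so each expected count is 42/7 = 6.
brown: (4 − 6)²/6 = 4/6 = 0.667
white: (8 − 6)²/6 = 4/6 = 0.667
black: (6 − 6)²/6 = 0/6 = 0.000
orange: (4 − 6)²/6 = 4/6 = 0.667
green: (2 − 6)²/6 = 16/6 = 2.667
pink: (14 − 6)²/6 = 64/6 = 10.667
red: (4 − 6)²/6 = 4/6 = 0.667
The largest term is for pink: 10.67.

pink, 10.67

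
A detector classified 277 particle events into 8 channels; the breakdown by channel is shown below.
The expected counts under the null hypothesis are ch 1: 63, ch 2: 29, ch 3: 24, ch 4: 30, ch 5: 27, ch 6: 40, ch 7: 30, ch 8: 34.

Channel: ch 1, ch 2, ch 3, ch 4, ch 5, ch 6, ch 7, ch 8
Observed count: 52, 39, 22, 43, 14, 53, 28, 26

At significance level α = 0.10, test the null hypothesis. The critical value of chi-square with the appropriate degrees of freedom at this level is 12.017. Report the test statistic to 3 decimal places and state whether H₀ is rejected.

χ² = (52−63)²/63 + (39−29)²/29 + (22−24)²/24 + (43−30)²/30 + (14−27)²/27 + (53−40)²/40 + (28−30)²/30 + (26−34)²/34
   = 1.9206 + 3.4483 + 0.1667 + 5.6333 + 6.2593 + 4.2250 + 0.1333 + 1.8824
Sum = 23.669
df = 7. Since 23.669 > 12.017, we reject H₀.

23.669; reject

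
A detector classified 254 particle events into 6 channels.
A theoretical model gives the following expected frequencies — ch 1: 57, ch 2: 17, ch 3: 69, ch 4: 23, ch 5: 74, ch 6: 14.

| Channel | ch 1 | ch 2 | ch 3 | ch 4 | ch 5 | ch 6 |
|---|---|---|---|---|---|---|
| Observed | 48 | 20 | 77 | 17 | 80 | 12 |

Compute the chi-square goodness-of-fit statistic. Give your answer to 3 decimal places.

5.215

χ² = (48−57)²/57 + (20−17)²/17 + (77−69)²/69 + (17−23)²/23 + (80−74)²/74 + (12−14)²/14
   = 1.4211 + 0.5294 + 0.9275 + 1.5652 + 0.4865 + 0.2857
Sum = 5.215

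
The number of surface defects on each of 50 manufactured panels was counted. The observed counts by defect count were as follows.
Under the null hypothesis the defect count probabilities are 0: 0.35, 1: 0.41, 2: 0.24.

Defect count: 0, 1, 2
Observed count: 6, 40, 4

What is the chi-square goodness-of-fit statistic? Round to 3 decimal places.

31.439

Expected counts E_i = n·p_i: 50×0.35 = 17.5, 50×0.41 = 20.5, 50×0.24 = 12.
cat         O        E   (O−E)²/E
0           6     17.5     7.5571
1          40     20.5    18.5488
2           4       12     5.3333
Sum = 31.439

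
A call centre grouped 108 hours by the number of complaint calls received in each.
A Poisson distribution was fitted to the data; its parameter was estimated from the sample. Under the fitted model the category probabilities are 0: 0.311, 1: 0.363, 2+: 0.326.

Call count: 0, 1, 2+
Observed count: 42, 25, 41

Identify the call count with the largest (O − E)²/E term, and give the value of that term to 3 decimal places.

1, 5.146

Expected counts E_i = n·p_i: 108×0.311 = 33.588, 108×0.363 = 39.204, 108×0.326 = 35.208.
cat         O        E   (O−E)²/E
0          42   33.588     2.1068
1          25   39.204     5.1463
2+         41   35.208     0.9528
The largest term is for 1: 5.146.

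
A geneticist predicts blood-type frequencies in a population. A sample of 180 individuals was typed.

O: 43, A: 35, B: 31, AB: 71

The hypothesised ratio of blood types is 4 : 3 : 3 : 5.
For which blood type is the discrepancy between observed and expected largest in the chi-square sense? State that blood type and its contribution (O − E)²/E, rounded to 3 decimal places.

AB, 2.017

Ratio total = 15. Expected counts: 180×4/15 = 48, 180×3/15 = 36, 180×3/15 = 36, 180×5/15 = 60.
χ² = (43−48)²/48 + (35−36)²/36 + (31−36)²/36 + (71−60)²/60
   = 0.5208 + 0.0278 + 0.6944 + 2.0167
The largest term is for AB: 2.017.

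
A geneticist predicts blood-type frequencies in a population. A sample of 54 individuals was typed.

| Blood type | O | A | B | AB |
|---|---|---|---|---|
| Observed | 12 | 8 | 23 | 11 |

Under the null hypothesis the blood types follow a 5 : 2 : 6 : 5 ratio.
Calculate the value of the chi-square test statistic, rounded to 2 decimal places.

Ratio total = 18. Expected counts: 54×5/18 = 15, 54×2/18 = 6, 54×6/18 = 18, 54×5/18 = 15.
O: (12 − 15)²/15 = 9/15 = 0.600
A: (8 − 6)²/6 = 4/6 = 0.667
B: (23 − 18)²/18 = 25/18 = 1.389
AB: (11 − 15)²/15 = 16/15 = 1.067
Sum = 3.72

3.72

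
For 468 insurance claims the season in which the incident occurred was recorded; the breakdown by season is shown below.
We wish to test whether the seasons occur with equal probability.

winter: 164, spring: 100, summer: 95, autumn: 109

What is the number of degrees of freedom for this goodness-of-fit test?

3

There are k = 4 categories and no parameters were estimated from the data, so df = 4 − 1 = 3.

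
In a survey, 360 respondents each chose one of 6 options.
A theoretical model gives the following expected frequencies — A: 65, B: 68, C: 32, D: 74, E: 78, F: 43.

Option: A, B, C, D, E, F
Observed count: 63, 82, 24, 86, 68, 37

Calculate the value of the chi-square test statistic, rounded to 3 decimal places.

9.009

χ² = (63−65)²/65 + (82−68)²/68 + (24−32)²/32 + (86−74)²/74 + (68−78)²/78 + (37−43)²/43
   = 0.0615 + 2.8824 + 2.0000 + 1.9459 + 1.2821 + 0.8372
Sum = 9.009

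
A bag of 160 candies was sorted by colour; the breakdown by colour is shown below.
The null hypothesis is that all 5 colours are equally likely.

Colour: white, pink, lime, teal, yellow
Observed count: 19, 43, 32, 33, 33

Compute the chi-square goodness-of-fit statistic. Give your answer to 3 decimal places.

Expected count for each of the 5 categories: 160/5 = 32.
χ² = (19−32)²/32 + (43−32)²/32 + (32−32)²/32 + (33−32)²/32 + (33−32)²/32
   = 5.2813 + 3.7813 + 0.0000 + 0.0313 + 0.0313
Sum = 9.125

9.125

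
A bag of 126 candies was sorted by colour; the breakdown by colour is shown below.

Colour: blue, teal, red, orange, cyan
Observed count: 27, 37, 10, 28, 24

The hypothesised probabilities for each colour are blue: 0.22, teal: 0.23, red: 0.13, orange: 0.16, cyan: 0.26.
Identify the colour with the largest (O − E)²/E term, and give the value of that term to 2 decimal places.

orange, 3.05

Expected counts E_i = n·p_i: 126×0.22 = 27.72, 126×0.23 = 28.98, 126×0.13 = 16.38, 126×0.16 = 20.16, 126×0.26 = 32.76.
cat         O        E   (O−E)²/E
blue       27    27.72      0.019
teal       37    28.98      2.219
red        10    16.38      2.485
orange     28    20.16      3.049
cyan       24    32.76      2.342
The largest term is for orange: 3.05.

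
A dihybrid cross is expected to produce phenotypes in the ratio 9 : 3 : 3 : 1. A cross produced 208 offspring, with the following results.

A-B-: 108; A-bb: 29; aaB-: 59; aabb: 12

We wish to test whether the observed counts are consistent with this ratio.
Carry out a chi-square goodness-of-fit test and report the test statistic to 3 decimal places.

Ratio total = 16. Expected counts: 208×9/16 = 117, 208×3/16 = 39, 208×3/16 = 39, 208×1/16 = 13.
cat         O        E   (O−E)²/E
A-B-      108      117     0.6923
A-bb       29       39     2.5641
aaB-       59       39    10.2564
aabb       12       13     0.0769
Sum = 13.590

13.590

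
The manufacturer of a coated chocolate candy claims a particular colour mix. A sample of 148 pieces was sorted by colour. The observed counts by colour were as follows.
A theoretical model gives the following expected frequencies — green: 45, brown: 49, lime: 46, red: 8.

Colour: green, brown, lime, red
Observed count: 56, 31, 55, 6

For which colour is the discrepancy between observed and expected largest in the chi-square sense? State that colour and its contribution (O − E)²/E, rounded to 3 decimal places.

cat         O        E   (O−E)²/E
green      56       45     2.6889
brown      31       49     6.6122
lime       55       46     1.7609
red         6        8     0.5000
The largest term is for brown: 6.612.

brown, 6.612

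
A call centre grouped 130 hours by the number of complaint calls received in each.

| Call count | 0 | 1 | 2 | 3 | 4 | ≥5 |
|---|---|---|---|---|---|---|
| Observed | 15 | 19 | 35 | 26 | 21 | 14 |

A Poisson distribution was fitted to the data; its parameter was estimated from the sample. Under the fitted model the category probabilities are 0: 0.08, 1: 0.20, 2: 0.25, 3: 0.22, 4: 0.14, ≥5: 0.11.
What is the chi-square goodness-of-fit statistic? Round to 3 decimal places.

4.785

Expected counts E_i = n·p_i: 130×0.08 = 10.4, 130×0.20 = 26, 130×0.25 = 32.5, 130×0.22 = 28.6, 130×0.14 = 18.2, 130×0.11 = 14.3.
0: (15 − 10.4)²/10.4 = 21.16/10.4 = 2.0346
1: (19 − 26)²/26 = 49/26 = 1.8846
2: (35 − 32.5)²/32.5 = 6.25/32.5 = 0.1923
3: (26 − 28.6)²/28.6 = 6.76/28.6 = 0.2364
4: (21 − 18.2)²/18.2 = 7.84/18.2 = 0.4308
≥5: (14 − 14.3)²/14.3 = 0.09/14.3 = 0.0063
Sum = 4.785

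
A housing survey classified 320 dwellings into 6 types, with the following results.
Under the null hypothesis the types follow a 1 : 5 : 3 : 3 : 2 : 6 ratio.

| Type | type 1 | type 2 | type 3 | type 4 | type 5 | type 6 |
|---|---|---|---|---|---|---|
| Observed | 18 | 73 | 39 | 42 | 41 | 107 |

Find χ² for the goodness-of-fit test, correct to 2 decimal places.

Ratio total = 20. Expected counts: 320×1/20 = 16, 320×5/20 = 80, 320×3/20 = 48, 320×3/20 = 48, 320×2/20 = 32, 320×6/20 = 96.
χ² = (18−16)²/16 + (73−80)²/80 + (39−48)²/48 + (42−48)²/48 + (41−32)²/32 + (107−96)²/96
   = 0.250 + 0.613 + 1.688 + 0.750 + 2.531 + 1.260
Sum = 7.09

7.09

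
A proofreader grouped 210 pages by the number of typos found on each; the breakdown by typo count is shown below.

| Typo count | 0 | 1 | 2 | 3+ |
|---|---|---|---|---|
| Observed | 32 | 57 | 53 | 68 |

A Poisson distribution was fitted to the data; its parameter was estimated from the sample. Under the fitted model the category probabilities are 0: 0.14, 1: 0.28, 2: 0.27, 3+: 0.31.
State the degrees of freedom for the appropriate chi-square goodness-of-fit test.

There are k = 4 categories and 1 parameter estimated from the data, so df = 4 − 1 − 1 = 2.

2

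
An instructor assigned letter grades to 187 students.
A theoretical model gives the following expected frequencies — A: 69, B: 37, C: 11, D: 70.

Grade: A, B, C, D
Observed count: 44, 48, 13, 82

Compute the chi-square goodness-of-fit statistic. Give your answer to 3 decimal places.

A: (44 − 69)²/69 = 625/69 = 9.0580
B: (48 − 37)²/37 = 121/37 = 3.2703
C: (13 − 11)²/11 = 4/11 = 0.3636
D: (82 − 70)²/70 = 144/70 = 2.0571
Sum = 14.749

14.749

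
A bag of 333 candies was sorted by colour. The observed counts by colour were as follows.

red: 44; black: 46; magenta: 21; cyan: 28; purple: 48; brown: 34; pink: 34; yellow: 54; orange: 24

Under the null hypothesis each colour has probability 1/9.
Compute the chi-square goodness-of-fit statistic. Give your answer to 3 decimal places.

Expected count for each of the 9 categories: 333/9 = 37.
cat          O        E   (O−E)²/E
red         44       37     1.3243
black       46       37     2.1892
magenta     21       37     6.9189
cyan        28       37     2.1892
purple      48       37     3.2703
brown       34       37     0.2432
pink        34       37     0.2432
yellow      54       37     7.8108
orange      24       37     4.5676
Sum = 28.757

28.757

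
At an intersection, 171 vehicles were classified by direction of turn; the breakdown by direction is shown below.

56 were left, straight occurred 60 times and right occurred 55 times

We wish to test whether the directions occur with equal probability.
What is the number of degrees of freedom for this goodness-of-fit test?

2

There are k = 3 categories and no parameters were estimated from the data, so df = 3 − 1 = 2.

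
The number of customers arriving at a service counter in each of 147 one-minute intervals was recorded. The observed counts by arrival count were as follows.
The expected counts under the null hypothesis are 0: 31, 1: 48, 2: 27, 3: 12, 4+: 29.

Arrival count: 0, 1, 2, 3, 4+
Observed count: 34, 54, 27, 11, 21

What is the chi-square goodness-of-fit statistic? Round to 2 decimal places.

cat         O        E   (O−E)²/E
0          34       31      0.290
1          54       48      0.750
2          27       27      0.000
3          11       12      0.083
4+         21       29      2.207
Sum = 3.33

3.33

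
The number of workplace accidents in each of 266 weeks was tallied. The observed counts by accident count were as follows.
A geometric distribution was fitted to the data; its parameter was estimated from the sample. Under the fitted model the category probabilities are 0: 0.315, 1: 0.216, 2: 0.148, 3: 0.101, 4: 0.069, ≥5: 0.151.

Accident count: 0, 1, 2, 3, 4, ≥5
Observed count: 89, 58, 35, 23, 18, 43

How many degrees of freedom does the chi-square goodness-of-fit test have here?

4

There are k = 6 categories and 1 parameter estimated from the data, so df = 6 − 1 − 1 = 4.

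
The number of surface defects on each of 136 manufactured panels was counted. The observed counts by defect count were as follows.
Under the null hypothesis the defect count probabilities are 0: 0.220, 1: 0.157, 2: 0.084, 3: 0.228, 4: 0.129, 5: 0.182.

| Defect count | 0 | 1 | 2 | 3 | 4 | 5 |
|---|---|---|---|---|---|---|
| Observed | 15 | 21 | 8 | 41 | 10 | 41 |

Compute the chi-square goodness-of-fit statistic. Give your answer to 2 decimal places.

Expected counts E_i = n·p_i: 136×0.220 = 29.92, 136×0.157 = 21.352, 136×0.084 = 11.424, 136×0.228 = 31.008, 136×0.129 = 17.544, 136×0.182 = 24.752.
0: (15 − 29.92)²/29.92 = 222.6064/29.92 = 7.440
1: (21 − 21.352)²/21.352 = 0.123904/21.352 = 0.006
2: (8 − 11.424)²/11.424 = 11.723776/11.424 = 1.026
3: (41 − 31.008)²/31.008 = 99.840064/31.008 = 3.220
4: (10 − 17.544)²/17.544 = 56.911936/17.544 = 3.244
5: (41 − 24.752)²/24.752 = 263.997504/24.752 = 10.666
Sum = 25.60

25.60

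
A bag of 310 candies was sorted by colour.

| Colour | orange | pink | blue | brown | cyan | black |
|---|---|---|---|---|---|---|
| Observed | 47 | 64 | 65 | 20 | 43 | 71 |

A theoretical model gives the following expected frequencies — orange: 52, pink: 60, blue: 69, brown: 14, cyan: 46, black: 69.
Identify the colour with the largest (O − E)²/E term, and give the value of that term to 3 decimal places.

cat         O        E   (O−E)²/E
orange     47       52     0.4808
pink       64       60     0.2667
blue       65       69     0.2319
brown      20       14     2.5714
cyan       43       46     0.1957
black      71       69     0.0580
The largest term is for brown: 2.571.

brown, 2.571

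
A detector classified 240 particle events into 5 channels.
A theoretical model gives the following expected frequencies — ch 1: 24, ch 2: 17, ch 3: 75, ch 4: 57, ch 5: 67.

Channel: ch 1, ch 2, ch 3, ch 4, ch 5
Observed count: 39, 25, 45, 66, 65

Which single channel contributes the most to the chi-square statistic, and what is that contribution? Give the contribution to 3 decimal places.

cat         O        E   (O−E)²/E
ch 1       39       24     9.3750
ch 2       25       17     3.7647
ch 3       45       75    12.0000
ch 4       66       57     1.4211
ch 5       65       67     0.0597
The largest term is for ch 3: 12.000.

ch 3, 12.000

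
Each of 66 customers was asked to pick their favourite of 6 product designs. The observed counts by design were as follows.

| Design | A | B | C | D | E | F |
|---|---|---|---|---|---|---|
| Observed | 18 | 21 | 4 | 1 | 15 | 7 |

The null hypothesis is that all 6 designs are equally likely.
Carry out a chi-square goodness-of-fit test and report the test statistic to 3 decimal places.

Under H₀ each category has probability 1/6, so each expected count is 66/6 = 11.
χ² = (18−11)²/11 + (21−11)²/11 + (4−11)²/11 + (1−11)²/11 + (15−11)²/11 + (7−11)²/11
   = 4.4545 + 9.0909 + 4.4545 + 9.0909 + 1.4545 + 1.4545
Sum = 30.000

30.000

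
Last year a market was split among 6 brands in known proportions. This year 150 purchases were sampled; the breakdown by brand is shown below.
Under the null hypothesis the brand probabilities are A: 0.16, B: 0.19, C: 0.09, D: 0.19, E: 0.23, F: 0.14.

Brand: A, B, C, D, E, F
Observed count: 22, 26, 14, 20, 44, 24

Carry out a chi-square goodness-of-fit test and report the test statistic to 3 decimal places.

Expected counts E_i = n·p_i: 150×0.16 = 24, 150×0.19 = 28.5, 150×0.09 = 13.5, 150×0.19 = 28.5, 150×0.23 = 34.5, 150×0.14 = 21.
χ² = (22−24)²/24 + (26−28.5)²/28.5 + (14−13.5)²/13.5 + (20−28.5)²/28.5 + (44−34.5)²/34.5 + (24−21)²/21
   = 0.1667 + 0.2193 + 0.0185 + 2.5351 + 2.6159 + 0.4286
Sum = 5.984

5.984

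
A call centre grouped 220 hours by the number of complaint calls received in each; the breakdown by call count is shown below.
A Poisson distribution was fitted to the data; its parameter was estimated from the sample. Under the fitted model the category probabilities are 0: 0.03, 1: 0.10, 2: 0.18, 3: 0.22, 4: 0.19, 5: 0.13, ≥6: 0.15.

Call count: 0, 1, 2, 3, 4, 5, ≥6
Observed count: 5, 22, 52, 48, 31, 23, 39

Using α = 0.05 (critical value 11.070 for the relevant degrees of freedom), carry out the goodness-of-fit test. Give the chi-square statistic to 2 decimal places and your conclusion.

Expected counts E_i = n·p_i: 220×0.03 = 6.6, 220×0.10 = 22, 220×0.18 = 39.6, 220×0.22 = 48.4, 220×0.19 = 41.8, 220×0.13 = 28.6, 220×0.15 = 33.
cat         O        E   (O−E)²/E
0           5      6.6      0.388
1          22       22      0.000
2          52     39.6      3.883
3          48     48.4      0.003
4          31     41.8      2.790
5          23     28.6      1.097
≥6         39       33      1.091
Sum = 9.25
df = 5. Since 9.25 < 11.070, we do not reject H₀.

9.25; do not reject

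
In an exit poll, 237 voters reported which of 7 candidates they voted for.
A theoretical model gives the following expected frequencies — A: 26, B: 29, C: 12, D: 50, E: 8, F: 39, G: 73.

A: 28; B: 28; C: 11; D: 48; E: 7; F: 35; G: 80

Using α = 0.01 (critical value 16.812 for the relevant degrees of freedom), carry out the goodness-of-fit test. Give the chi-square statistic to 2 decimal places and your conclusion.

A: (28 − 26)²/26 = 4/26 = 0.154
B: (28 − 29)²/29 = 1/29 = 0.034
C: (11 − 12)²/12 = 1/12 = 0.083
D: (48 − 50)²/50 = 4/50 = 0.080
E: (7 − 8)²/8 = 1/8 = 0.125
F: (35 − 39)²/39 = 16/39 = 0.410
G: (80 − 73)²/73 = 49/73 = 0.671
Sum = 1.56
df = 6. Since 1.56 < 16.812, we do not reject H₀.

1.56; do not reject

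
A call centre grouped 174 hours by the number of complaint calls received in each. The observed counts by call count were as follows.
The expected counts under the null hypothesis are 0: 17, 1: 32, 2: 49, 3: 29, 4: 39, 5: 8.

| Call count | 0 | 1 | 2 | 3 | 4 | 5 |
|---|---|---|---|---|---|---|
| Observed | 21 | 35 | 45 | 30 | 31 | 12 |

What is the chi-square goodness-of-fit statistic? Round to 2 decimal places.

0: (21 − 17)²/17 = 16/17 = 0.941
1: (35 − 32)²/32 = 9/32 = 0.281
2: (45 − 49)²/49 = 16/49 = 0.327
3: (30 − 29)²/29 = 1/29 = 0.034
4: (31 − 39)²/39 = 64/39 = 1.641
5: (12 − 8)²/8 = 16/8 = 2.000
Sum = 5.22

5.22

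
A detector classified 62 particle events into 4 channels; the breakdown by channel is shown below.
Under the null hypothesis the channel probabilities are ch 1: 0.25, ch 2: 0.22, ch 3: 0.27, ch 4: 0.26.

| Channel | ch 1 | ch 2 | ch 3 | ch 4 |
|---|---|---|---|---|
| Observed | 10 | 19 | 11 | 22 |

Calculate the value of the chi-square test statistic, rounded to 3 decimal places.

8.171

Expected counts E_i = n·p_i: 62×0.25 = 15.5, 62×0.22 = 13.64, 62×0.27 = 16.74, 62×0.26 = 16.12.
cat         O        E   (O−E)²/E
ch 1       10     15.5     1.9516
ch 2       19    13.64     2.1063
ch 3       11    16.74     1.9682
ch 4       22    16.12     2.1448
Sum = 8.171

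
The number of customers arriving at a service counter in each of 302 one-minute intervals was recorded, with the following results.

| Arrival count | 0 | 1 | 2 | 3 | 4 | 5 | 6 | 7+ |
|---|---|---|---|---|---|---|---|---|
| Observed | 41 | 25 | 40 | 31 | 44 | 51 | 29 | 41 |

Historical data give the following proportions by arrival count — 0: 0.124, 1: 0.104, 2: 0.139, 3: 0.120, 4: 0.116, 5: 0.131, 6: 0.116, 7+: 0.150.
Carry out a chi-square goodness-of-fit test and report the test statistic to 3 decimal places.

9.545

Expected counts E_i = n·p_i: 302×0.124 = 37.448, 302×0.104 = 31.408, 302×0.139 = 41.978, 302×0.120 = 36.24, 302×0.116 = 35.032, 302×0.131 = 39.562, 302×0.116 = 35.032, 302×0.150 = 45.3.
0: (41 − 37.448)²/37.448 = 12.616704/37.448 = 0.3369
1: (25 − 31.408)²/31.408 = 41.062464/31.408 = 1.3074
2: (40 − 41.978)²/41.978 = 3.912484/41.978 = 0.0932
3: (31 − 36.24)²/36.24 = 27.4576/36.24 = 0.7577
4: (44 − 35.032)²/35.032 = 80.425024/35.032 = 2.2958
5: (51 − 39.562)²/39.562 = 130.827844/39.562 = 3.3069
6: (29 − 35.032)²/35.032 = 36.385024/35.032 = 1.0386
7+: (41 − 45.3)²/45.3 = 18.49/45.3 = 0.4082
Sum = 9.545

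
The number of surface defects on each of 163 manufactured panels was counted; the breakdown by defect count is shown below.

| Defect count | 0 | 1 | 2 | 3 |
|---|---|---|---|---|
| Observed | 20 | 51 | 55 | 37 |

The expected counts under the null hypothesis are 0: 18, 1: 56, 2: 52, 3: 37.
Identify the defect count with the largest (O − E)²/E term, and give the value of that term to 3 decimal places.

cat         O        E   (O−E)²/E
0          20       18     0.2222
1          51       56     0.4464
2          55       52     0.1731
3          37       37     0.0000
The largest term is for 1: 0.446.

1, 0.446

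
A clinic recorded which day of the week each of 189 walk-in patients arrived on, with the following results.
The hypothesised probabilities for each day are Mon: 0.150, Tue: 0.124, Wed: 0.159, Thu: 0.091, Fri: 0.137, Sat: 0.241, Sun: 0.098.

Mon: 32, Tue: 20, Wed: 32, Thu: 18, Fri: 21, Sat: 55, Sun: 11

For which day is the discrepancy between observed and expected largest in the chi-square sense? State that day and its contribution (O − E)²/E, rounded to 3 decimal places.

Sun, 3.055

Expected counts E_i = n·p_i: 189×0.150 = 28.35, 189×0.124 = 23.436, 189×0.159 = 30.051, 189×0.091 = 17.199, 189×0.137 = 25.893, 189×0.241 = 45.549, 189×0.098 = 18.522.
Mon: (32 − 28.35)²/28.35 = 13.3225/28.35 = 0.4699
Tue: (20 − 23.436)²/23.436 = 11.806096/23.436 = 0.5038
Wed: (32 − 30.051)²/30.051 = 3.798601/30.051 = 0.1264
Thu: (18 − 17.199)²/17.199 = 0.641601/17.199 = 0.0373
Fri: (21 − 25.893)²/25.893 = 23.941449/25.893 = 0.9246
Sat: (55 − 45.549)²/45.549 = 89.321401/45.549 = 1.9610
Sun: (11 − 18.522)²/18.522 = 56.580484/18.522 = 3.0548
The largest term is for Sun: 3.055.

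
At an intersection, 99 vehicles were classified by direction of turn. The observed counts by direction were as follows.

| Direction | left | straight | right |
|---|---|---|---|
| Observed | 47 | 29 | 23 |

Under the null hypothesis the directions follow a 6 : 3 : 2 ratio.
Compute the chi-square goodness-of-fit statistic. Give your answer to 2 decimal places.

Ratio total = 11. Expected counts: 99×6/11 = 54, 99×3/11 = 27, 99×2/11 = 18.
χ² = (47−54)²/54 + (29−27)²/27 + (23−18)²/18
   = 0.907 + 0.148 + 1.389
Sum = 2.44

2.44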